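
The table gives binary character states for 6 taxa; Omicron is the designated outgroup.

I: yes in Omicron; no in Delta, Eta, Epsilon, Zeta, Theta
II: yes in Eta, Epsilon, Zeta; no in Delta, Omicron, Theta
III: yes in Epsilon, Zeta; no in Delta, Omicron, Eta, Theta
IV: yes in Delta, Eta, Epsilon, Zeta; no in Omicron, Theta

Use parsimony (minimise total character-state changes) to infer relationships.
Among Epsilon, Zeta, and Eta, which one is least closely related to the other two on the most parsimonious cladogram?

Eta

Character polarity is set by the outgroup: the derived state is whichever differs from the outgroup's state, so for I the derived state is 'no', and for the remaining characters it is 'yes'.
All ingroup taxa share the derived state 'no' for I; it defines the ingroup but does not resolve relationships within it.
II: derived state 'yes' in Epsilon, Eta, and Zeta only — synapomorphy for {Epsilon, Eta, Zeta}.
III (derived state 'yes') is shared by Epsilon and Zeta — a synapomorphy uniting that clade.
IV: derived state 'yes' in Delta, Epsilon, Eta, and Zeta only — synapomorphy for {Delta, Epsilon, Eta, Zeta}.
Most parsimonious ingroup topology: (((Eta,(Zeta,Epsilon)),Delta),Theta).
Epsilon and Zeta share a more recent common ancestor with each other than either does with Eta, so Eta is the least closely related of the three.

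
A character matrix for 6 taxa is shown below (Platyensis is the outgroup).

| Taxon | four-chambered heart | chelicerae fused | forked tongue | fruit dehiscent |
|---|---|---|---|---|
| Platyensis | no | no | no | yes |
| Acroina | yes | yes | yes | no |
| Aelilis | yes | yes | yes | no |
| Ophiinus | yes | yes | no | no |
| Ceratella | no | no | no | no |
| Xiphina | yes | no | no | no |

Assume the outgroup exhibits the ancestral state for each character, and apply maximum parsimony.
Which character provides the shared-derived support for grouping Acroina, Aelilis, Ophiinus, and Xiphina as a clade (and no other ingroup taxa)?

Character polarity is set by the outgroup: the derived state is whichever differs from the outgroup's state, so for fruit dehiscent the derived state is 'no', and for the remaining characters it is 'yes'.
Only Acroina, Aelilis, Ophiinus, and Xiphina show the derived state 'yes' for four-chambered heart, supporting them as a clade.
Only Acroina, Aelilis, and Ophiinus show the derived state 'yes' for chelicerae fused, supporting them as a clade.
forked tongue (derived state 'yes') is shared by Acroina and Aelilis — a synapomorphy uniting that clade.
All ingroup taxa share the derived state 'no' for fruit dehiscent; it defines the ingroup but does not resolve relationships within it.
Most parsimonious ingroup topology: ((((Acroina,Aelilis),Ophiinus),Xiphina),Ceratella).
The clade {Acroina, Aelilis, Ophiinus, Xiphina} is supported by four-chambered heart: its derived state 'yes' occurs in exactly those taxa and in no other taxon (including the outgroup).

four-chambered heart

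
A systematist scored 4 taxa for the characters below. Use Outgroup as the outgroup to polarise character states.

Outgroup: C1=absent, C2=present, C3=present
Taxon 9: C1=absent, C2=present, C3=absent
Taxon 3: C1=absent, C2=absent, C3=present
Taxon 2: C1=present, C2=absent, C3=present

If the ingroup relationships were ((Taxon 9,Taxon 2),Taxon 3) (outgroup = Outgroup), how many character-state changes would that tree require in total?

Map each character onto ((Taxon 9,Taxon 2),Taxon 3) (rooted by Outgroup) and count the minimum state changes it requires (Fitch parsimony):
C1: 1; C2: 2; C3: 1.
Total tree length = 4.

4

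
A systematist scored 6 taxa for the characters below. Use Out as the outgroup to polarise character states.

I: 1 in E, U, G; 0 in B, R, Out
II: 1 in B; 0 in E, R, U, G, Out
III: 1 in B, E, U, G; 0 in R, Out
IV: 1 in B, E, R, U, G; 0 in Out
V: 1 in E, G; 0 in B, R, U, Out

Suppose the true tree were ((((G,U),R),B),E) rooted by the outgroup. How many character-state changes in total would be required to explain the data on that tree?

8

Map each character onto ((((G,U),R),B),E) (rooted by Out) and count the minimum state changes it requires (Fitch parsimony):
I: 2; II: 1; III: 2; IV: 1; V: 2.
Total tree length = 8.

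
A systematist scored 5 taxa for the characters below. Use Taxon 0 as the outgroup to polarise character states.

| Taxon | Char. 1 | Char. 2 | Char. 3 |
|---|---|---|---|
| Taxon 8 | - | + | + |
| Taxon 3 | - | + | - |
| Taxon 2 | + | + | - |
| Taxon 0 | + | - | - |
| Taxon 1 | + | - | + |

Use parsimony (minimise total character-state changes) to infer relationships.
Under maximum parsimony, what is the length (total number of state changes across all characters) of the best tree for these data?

4

Character polarity is set by the outgroup: the derived state is whichever differs from the outgroup's state, so for Char. 1 the derived state is '-', and for the remaining characters it is '+'.
Char. 1 (derived state '-') is shared by Taxon 3 and Taxon 8 — a synapomorphy uniting that clade.
Char. 2: derived state '+' in Taxon 2, Taxon 3, and Taxon 8 only — synapomorphy for {Taxon 2, Taxon 3, Taxon 8}.
Char. 3 groups Taxon 1 and Taxon 8, which is incompatible with the clades supported by the remaining characters; treating it as convergent (homoplasy) costs fewer steps than any alternative tree.
Most parsimonious ingroup topology: (((Taxon 8,Taxon 3),Taxon 2),Taxon 1).
Changes per character on this tree: Char. 1: 1; Char. 2: 1; Char. 3: 2.
Total = 4.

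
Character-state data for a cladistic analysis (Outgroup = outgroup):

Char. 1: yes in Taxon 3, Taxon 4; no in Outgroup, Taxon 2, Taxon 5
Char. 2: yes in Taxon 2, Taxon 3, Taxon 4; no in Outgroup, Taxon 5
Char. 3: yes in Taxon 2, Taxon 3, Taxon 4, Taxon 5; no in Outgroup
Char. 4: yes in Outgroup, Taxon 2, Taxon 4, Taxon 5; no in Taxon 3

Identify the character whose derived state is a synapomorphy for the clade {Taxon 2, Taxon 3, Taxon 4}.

Char. 2

Character polarity is set by the outgroup: the derived state is whichever differs from the outgroup's state, so for Char. 4 the derived state is 'no', and for the remaining characters it is 'yes'.
Char. 1: derived state 'yes' in Taxon 3 and Taxon 4 only — synapomorphy for {Taxon 3, Taxon 4}.
Char. 2: derived state 'yes' in Taxon 2, Taxon 3, and Taxon 4 only — synapomorphy for {Taxon 2, Taxon 3, Taxon 4}.
All ingroup taxa share the derived state 'yes' for Char. 3; it defines the ingroup but does not resolve relationships within it.
Char. 4: derived state 'no' in Taxon 3 only — an autapomorphy, so it tells us nothing about relationships among taxa.
Most parsimonious ingroup topology: ((Taxon 2,(Taxon 3,Taxon 4)),Taxon 5).
The clade {Taxon 2, Taxon 3, Taxon 4} is supported by Char. 2: its derived state 'yes' occurs in exactly those taxa and in no other taxon (including the outgroup).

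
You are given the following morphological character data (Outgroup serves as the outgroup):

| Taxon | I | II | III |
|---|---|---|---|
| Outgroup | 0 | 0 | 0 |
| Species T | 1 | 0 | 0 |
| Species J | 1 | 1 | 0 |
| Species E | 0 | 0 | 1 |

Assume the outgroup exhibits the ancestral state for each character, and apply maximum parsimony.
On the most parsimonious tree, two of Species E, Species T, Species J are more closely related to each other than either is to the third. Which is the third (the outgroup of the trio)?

The outgroup has state '0' for every character, so '1' is the derived state throughout.
I: derived state '1' in Species J and Species T only — synapomorphy for {Species J, Species T}.
II: derived state '1' in Species J only — an autapomorphy, so it tells us nothing about relationships among taxa.
III (derived state '1') is unique to Species E (autapomorphy; uninformative for grouping).
Most parsimonious ingroup topology: ((Species T,Species J),Species E).
Species J and Species T share a more recent common ancestor with each other than either does with Species E, so Species E is the least closely related of the three.

Species E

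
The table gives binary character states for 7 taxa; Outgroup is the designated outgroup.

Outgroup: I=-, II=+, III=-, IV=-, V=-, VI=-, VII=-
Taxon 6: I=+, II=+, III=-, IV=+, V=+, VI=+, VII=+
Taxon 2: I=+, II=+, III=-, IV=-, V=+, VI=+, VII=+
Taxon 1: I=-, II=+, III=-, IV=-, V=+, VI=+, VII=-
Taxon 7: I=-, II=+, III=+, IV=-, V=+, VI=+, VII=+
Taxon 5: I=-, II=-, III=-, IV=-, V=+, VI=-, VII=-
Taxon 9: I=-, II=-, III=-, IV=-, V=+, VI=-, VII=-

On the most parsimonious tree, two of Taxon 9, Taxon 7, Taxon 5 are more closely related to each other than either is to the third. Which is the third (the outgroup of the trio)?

Character polarity is set by the outgroup: the derived state is whichever differs from the outgroup's state, so for II the derived state is '-', and for the remaining characters it is '+'.
Only Taxon 2 and Taxon 6 show the derived state '+' for I, supporting them as a clade.
Only Taxon 5 and Taxon 9 show the derived state '-' for II, supporting them as a clade.
III (derived state '+') is unique to Taxon 7 (autapomorphy; uninformative for grouping).
IV (derived state '+') is unique to Taxon 6 (autapomorphy; uninformative for grouping).
All ingroup taxa share the derived state '+' for V; it defines the ingroup but does not resolve relationships within it.
VI (derived state '+') is shared by Taxon 1, Taxon 2, Taxon 6, and Taxon 7 — a synapomorphy uniting that clade.
VII (derived state '+') is shared by Taxon 2, Taxon 6, and Taxon 7 — a synapomorphy uniting that clade.
Most parsimonious ingroup topology: ((((Taxon 6,Taxon 2),Taxon 7),Taxon 1),(Taxon 5,Taxon 9)).
Taxon 9 and Taxon 5 share a more recent common ancestor with each other than either does with Taxon 7, so Taxon 7 is the least closely related of the three.

Taxon 7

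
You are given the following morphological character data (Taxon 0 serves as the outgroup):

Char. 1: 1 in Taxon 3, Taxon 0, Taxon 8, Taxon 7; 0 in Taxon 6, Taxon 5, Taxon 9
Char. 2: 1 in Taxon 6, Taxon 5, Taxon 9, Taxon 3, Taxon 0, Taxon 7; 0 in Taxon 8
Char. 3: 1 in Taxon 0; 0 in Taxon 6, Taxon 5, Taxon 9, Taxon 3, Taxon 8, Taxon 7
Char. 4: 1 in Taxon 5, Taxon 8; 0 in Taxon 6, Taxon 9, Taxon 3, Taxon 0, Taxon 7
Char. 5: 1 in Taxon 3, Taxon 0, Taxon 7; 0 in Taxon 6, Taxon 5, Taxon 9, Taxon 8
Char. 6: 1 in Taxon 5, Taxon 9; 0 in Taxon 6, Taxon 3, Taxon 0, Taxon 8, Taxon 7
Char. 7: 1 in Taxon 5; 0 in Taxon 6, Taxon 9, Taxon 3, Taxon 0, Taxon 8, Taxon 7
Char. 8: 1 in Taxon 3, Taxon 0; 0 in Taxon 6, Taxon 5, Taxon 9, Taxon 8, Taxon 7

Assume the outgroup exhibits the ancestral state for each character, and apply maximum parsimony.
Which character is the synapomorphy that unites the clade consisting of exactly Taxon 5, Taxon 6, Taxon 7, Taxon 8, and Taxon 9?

Character polarity is set by the outgroup: the derived state is whichever differs from the outgroup's state, so for Char. 1, Char. 2, Char. 3, Char. 5, Char. 8 the derived state is '0', and for the remaining characters it is '1'.
Only Taxon 5, Taxon 6, and Taxon 9 show the derived state '0' for Char. 1, supporting them as a clade.
Char. 2: derived state '0' in Taxon 8 only — an autapomorphy, so it tells us nothing about relationships among taxa.
All ingroup taxa share the derived state '0' for Char. 3; it defines the ingroup but does not resolve relationships within it.
Char. 4 groups Taxon 5 and Taxon 8, which is incompatible with the clades supported by the remaining characters; treating it as convergent (homoplasy) costs fewer steps than any alternative tree.
Char. 5 (derived state '0') is shared by Taxon 5, Taxon 6, Taxon 8, and Taxon 9 — a synapomorphy uniting that clade.
Only Taxon 5 and Taxon 9 show the derived state '1' for Char. 6, supporting them as a clade.
Char. 7 (derived state '1') is unique to Taxon 5 (autapomorphy; uninformative for grouping).
Char. 8: derived state '0' in Taxon 5, Taxon 6, Taxon 7, Taxon 8, and Taxon 9 only — synapomorphy for {Taxon 5, Taxon 6, Taxon 7, Taxon 8, Taxon 9}.
Most parsimonious ingroup topology: (((((Taxon 5,Taxon 9),Taxon 6),Taxon 8),Taxon 7),Taxon 3).
The clade {Taxon 5, Taxon 6, Taxon 7, Taxon 8, Taxon 9} is supported by Char. 8: its derived state '0' occurs in exactly those taxa and in no other taxon (including the outgroup).

Char. 8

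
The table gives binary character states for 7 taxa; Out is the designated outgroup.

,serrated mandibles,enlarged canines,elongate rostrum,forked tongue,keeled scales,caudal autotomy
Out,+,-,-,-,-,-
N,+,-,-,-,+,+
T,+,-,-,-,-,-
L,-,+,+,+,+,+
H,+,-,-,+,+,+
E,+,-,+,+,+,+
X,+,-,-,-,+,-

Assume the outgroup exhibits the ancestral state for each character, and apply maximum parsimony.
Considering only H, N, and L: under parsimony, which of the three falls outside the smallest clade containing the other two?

Character polarity is set by the outgroup: the derived state is whichever differs from the outgroup's state, so for serrated mandibles the derived state is '-', and for the remaining characters it is '+'.
serrated mandibles: derived state '-' in L only — an autapomorphy, so it tells us nothing about relationships among taxa.
enlarged canines (derived state '+') is unique to L (autapomorphy; uninformative for grouping).
elongate rostrum: derived state '+' in E and L only — synapomorphy for {E, L}.
Only E, H, and L show the derived state '+' for forked tongue, supporting them as a clade.
keeled scales: derived state '+' in E, H, L, N, and X only — synapomorphy for {E, H, L, N, X}.
caudal autotomy (derived state '+') is shared by E, H, L, and N — a synapomorphy uniting that clade.
Most parsimonious ingroup topology: (((N,((L,E),H)),X),T).
H and L share a more recent common ancestor with each other than either does with N, so N is the least closely related of the three.

N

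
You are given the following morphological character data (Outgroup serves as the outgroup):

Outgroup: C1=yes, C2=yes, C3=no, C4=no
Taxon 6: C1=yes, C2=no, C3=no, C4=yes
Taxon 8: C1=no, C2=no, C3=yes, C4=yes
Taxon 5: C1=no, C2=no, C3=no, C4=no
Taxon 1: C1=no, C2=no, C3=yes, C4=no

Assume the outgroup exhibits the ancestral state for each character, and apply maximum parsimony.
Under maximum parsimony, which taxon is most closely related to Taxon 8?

Character polarity is set by the outgroup: the derived state is whichever differs from the outgroup's state, so for C1, C2 the derived state is 'no', and for the remaining characters it is 'yes'.
C1 (derived state 'no') is shared by Taxon 1, Taxon 5, and Taxon 8 — a synapomorphy uniting that clade.
All ingroup taxa share the derived state 'no' for C2; it defines the ingroup but does not resolve relationships within it.
C3 (derived state 'yes') is shared by Taxon 1 and Taxon 8 — a synapomorphy uniting that clade.
C4 (state 'yes') occurs in Taxon 6 and Taxon 8 but conflicts with the nesting implied by the other characters — most parsimoniously interpreted as homoplasy.
Most parsimonious ingroup topology: (Taxon 6,((Taxon 8,Taxon 1),Taxon 5)).
Taxon 8 and Taxon 1 form a cherry on this tree, so they are sister taxa.

Taxon 1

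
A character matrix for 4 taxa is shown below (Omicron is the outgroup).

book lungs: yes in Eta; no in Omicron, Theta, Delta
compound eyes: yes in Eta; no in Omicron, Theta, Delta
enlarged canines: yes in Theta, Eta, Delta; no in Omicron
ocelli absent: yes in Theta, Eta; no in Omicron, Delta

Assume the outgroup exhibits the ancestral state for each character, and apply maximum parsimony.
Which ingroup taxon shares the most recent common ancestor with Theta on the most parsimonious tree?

Eta

The outgroup has state 'no' for every character, so 'yes' is the derived state throughout.
book lungs: derived state 'yes' in Eta only — an autapomorphy, so it tells us nothing about relationships among taxa.
compound eyes (derived state 'yes') is unique to Eta (autapomorphy; uninformative for grouping).
All ingroup taxa share the derived state 'yes' for enlarged canines; it defines the ingroup but does not resolve relationships within it.
Only Eta and Theta show the derived state 'yes' for ocelli absent, supporting them as a clade.
Most parsimonious ingroup topology: ((Theta,Eta),Delta).
Theta and Eta form a cherry on this tree, so they are sister taxa.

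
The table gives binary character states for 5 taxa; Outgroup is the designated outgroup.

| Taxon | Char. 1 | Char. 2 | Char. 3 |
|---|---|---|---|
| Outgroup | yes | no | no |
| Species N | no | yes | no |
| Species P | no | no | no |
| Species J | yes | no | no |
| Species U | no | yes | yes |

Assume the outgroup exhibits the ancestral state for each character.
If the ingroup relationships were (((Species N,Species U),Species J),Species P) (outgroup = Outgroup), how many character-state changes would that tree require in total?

Map each character onto (((Species N,Species U),Species J),Species P) (rooted by Outgroup) and count the minimum state changes it requires (Fitch parsimony):
Char. 1: 2; Char. 2: 1; Char. 3: 1.
Total tree length = 4.

4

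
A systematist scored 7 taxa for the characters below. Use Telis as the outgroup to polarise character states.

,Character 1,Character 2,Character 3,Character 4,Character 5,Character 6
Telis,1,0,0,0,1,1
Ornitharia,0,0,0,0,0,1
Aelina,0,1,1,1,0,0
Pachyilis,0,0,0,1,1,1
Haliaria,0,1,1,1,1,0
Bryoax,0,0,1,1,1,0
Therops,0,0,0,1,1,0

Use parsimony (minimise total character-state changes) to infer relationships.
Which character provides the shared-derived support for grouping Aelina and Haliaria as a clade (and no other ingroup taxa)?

Character 2

Character polarity is set by the outgroup: the derived state is whichever differs from the outgroup's state, so for Character 1, Character 5, Character 6 the derived state is '0', and for the remaining characters it is '1'.
Character 1 (derived state '0') is shared by all ingroup taxa — unites the whole ingroup.
Character 2 (derived state '1') is shared by Aelina and Haliaria — a synapomorphy uniting that clade.
Only Aelina, Bryoax, and Haliaria show the derived state '1' for Character 3, supporting them as a clade.
Only Aelina, Bryoax, Haliaria, Pachyilis, and Therops show the derived state '1' for Character 4, supporting them as a clade.
Character 5 groups Aelina and Ornitharia, which is incompatible with the clades supported by the remaining characters; treating it as convergent (homoplasy) costs fewer steps than any alternative tree.
Character 6 (derived state '0') is shared by Aelina, Bryoax, Haliaria, and Therops — a synapomorphy uniting that clade.
Most parsimonious ingroup topology: (Ornitharia,((((Aelina,Haliaria),Bryoax),Therops),Pachyilis)).
The clade {Aelina, Haliaria} is supported by Character 2: its derived state '1' occurs in exactly those taxa and in no other taxon (including the outgroup).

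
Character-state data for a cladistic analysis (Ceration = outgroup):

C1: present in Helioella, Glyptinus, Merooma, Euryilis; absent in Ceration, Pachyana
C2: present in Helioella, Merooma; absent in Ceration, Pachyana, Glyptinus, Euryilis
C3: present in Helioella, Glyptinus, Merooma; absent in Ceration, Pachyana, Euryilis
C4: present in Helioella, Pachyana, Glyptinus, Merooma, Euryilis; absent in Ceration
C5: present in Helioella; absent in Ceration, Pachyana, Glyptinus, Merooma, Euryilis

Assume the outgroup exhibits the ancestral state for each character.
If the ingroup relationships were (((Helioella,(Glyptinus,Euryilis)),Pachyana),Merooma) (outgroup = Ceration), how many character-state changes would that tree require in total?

9

Map each character onto (((Helioella,(Glyptinus,Euryilis)),Pachyana),Merooma) (rooted by Ceration) and count the minimum state changes it requires (Fitch parsimony):
C1: 2; C2: 2; C3: 3; C4: 1; C5: 1.
Total tree length = 9.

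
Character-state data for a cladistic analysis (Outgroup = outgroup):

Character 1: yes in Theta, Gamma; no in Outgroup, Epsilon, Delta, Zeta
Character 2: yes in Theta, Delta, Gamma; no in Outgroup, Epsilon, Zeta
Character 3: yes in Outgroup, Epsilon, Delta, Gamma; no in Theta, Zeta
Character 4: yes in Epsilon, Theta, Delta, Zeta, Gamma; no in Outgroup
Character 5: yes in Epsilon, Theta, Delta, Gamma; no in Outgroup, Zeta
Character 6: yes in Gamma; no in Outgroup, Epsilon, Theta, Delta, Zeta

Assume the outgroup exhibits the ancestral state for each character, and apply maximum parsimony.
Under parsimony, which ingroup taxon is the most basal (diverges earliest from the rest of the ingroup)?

Zeta

Character polarity is set by the outgroup: the derived state is whichever differs from the outgroup's state, so for Character 3 the derived state is 'no', and for the remaining characters it is 'yes'.
Only Gamma and Theta show the derived state 'yes' for Character 1, supporting them as a clade.
Only Delta, Gamma, and Theta show the derived state 'yes' for Character 2, supporting them as a clade.
Character 3 groups Theta and Zeta, which is incompatible with the clades supported by the remaining characters; treating it as convergent (homoplasy) costs fewer steps than any alternative tree.
Character 4 (derived state 'yes') is shared by all ingroup taxa — unites the whole ingroup.
Character 5 (derived state 'yes') is shared by Delta, Epsilon, Gamma, and Theta — a synapomorphy uniting that clade.
Character 6: derived state 'yes' in Gamma only — an autapomorphy, so it tells us nothing about relationships among taxa.
Most parsimonious ingroup topology: ((Epsilon,((Theta,Gamma),Delta)),Zeta).
Zeta is sister to the clade containing all other ingroup taxa, so it is the earliest-diverging (most basal) ingroup lineage.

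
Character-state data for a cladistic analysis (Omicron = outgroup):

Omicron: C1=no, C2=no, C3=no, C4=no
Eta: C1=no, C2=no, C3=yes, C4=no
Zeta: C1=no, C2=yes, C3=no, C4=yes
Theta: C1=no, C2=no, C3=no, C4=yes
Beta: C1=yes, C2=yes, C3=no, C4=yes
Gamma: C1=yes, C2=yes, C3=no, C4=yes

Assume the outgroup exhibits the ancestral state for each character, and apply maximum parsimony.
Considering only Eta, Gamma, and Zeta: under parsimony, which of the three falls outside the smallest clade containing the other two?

Eta

The outgroup has state 'no' for every character, so 'yes' is the derived state throughout.
C1 (derived state 'yes') is shared by Beta and Gamma — a synapomorphy uniting that clade.
Only Beta, Gamma, and Zeta show the derived state 'yes' for C2, supporting them as a clade.
C3: derived state 'yes' in Eta only — an autapomorphy, so it tells us nothing about relationships among taxa.
Only Beta, Gamma, Theta, and Zeta show the derived state 'yes' for C4, supporting them as a clade.
Most parsimonious ingroup topology: (Eta,((Zeta,(Beta,Gamma)),Theta)).
Gamma and Zeta share a more recent common ancestor with each other than either does with Eta, so Eta is the least closely related of the three.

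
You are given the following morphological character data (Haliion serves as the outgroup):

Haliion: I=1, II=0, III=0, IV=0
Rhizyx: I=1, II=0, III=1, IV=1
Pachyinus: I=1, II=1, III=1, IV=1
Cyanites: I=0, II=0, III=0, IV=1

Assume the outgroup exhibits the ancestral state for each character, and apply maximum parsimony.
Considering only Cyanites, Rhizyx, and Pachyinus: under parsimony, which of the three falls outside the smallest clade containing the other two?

Cyanites

Character polarity is set by the outgroup: the derived state is whichever differs from the outgroup's state, so for I the derived state is '0', and for the remaining characters it is '1'.
I: derived state '0' in Cyanites only — an autapomorphy, so it tells us nothing about relationships among taxa.
II (derived state '1') is unique to Pachyinus (autapomorphy; uninformative for grouping).
Only Pachyinus and Rhizyx show the derived state '1' for III, supporting them as a clade.
All ingroup taxa share the derived state '1' for IV; it defines the ingroup but does not resolve relationships within it.
Most parsimonious ingroup topology: (Cyanites,(Rhizyx,Pachyinus)).
Pachyinus and Rhizyx share a more recent common ancestor with each other than either does with Cyanites, so Cyanites is the least closely related of the three.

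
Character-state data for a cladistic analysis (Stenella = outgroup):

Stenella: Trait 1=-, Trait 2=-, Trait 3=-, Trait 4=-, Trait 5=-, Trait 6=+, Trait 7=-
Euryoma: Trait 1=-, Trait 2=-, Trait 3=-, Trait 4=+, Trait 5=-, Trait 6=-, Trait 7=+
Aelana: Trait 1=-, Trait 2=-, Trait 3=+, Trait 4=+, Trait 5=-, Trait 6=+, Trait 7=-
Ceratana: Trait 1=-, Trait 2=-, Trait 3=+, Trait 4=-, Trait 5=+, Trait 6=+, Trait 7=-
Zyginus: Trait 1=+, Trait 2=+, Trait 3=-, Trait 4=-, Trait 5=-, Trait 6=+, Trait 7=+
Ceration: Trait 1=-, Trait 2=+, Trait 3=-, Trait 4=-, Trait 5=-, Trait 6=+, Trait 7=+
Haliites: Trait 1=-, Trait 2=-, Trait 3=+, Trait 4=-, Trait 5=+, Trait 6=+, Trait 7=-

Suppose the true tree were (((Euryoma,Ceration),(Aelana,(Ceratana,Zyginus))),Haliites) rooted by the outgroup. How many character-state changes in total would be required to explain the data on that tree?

13

Map each character onto (((Euryoma,Ceration),(Aelana,(Ceratana,Zyginus))),Haliites) (rooted by Stenella) and count the minimum state changes it requires (Fitch parsimony):
Trait 1: 1; Trait 2: 2; Trait 3: 3; Trait 4: 2; Trait 5: 2; Trait 6: 1; Trait 7: 2.
Total tree length = 13.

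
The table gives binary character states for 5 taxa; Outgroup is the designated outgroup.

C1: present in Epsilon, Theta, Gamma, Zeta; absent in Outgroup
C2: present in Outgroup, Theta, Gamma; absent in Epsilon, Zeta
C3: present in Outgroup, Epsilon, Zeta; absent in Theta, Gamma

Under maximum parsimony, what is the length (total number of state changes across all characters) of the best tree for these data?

3

Character polarity is set by the outgroup: the derived state is whichever differs from the outgroup's state, so for C2, C3 the derived state is 'absent', and for the remaining characters it is 'present'.
All ingroup taxa share the derived state 'present' for C1; it defines the ingroup but does not resolve relationships within it.
C2 (derived state 'absent') is shared by Epsilon and Zeta — a synapomorphy uniting that clade.
C3: derived state 'absent' in Gamma and Theta only — synapomorphy for {Gamma, Theta}.
Most parsimonious ingroup topology: ((Epsilon,Zeta),(Theta,Gamma)).
Changes per character on this tree: C1: 1; C2: 1; C3: 1.
Total = 3.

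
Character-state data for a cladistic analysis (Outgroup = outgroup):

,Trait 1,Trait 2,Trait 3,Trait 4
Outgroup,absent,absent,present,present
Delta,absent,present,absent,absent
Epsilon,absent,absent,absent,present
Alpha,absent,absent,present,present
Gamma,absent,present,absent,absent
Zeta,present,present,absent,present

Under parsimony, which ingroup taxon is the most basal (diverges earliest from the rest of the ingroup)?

Character polarity is set by the outgroup: the derived state is whichever differs from the outgroup's state, so for Trait 3, Trait 4 the derived state is 'absent', and for the remaining characters it is 'present'.
Trait 1 (derived state 'present') is unique to Zeta (autapomorphy; uninformative for grouping).
Only Delta, Gamma, and Zeta show the derived state 'present' for Trait 2, supporting them as a clade.
Trait 3: derived state 'absent' in Delta, Epsilon, Gamma, and Zeta only — synapomorphy for {Delta, Epsilon, Gamma, Zeta}.
Only Delta and Gamma show the derived state 'absent' for Trait 4, supporting them as a clade.
Most parsimonious ingroup topology: ((((Delta,Gamma),Zeta),Epsilon),Alpha).
Alpha is sister to the clade containing all other ingroup taxa, so it is the earliest-diverging (most basal) ingroup lineage.

Alpha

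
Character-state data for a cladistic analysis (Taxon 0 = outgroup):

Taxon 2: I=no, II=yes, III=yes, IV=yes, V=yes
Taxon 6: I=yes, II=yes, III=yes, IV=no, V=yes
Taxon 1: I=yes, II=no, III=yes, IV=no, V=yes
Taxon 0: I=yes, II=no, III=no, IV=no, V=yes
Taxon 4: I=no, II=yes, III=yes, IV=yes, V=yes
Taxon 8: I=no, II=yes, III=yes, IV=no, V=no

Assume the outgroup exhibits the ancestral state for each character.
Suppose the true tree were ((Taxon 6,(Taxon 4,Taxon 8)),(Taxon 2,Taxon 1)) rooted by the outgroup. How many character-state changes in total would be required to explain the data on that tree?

8

Map each character onto ((Taxon 6,(Taxon 4,Taxon 8)),(Taxon 2,Taxon 1)) (rooted by Taxon 0) and count the minimum state changes it requires (Fitch parsimony):
I: 2; II: 2; III: 1; IV: 2; V: 1.
Total tree length = 8.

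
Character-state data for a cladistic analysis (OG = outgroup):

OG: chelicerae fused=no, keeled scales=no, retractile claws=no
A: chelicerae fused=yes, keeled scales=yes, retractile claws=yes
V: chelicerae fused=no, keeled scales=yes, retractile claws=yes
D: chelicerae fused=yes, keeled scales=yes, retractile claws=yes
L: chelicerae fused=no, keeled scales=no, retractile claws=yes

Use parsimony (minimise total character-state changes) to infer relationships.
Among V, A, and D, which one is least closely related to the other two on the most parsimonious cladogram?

The outgroup has state 'no' for every character, so 'yes' is the derived state throughout.
chelicerae fused: derived state 'yes' in A and D only — synapomorphy for {A, D}.
keeled scales: derived state 'yes' in A, D, and V only — synapomorphy for {A, D, V}.
retractile claws (derived state 'yes') is shared by all ingroup taxa — unites the whole ingroup.
Most parsimonious ingroup topology: (((A,D),V),L).
D and A share a more recent common ancestor with each other than either does with V, so V is the least closely related of the three.

V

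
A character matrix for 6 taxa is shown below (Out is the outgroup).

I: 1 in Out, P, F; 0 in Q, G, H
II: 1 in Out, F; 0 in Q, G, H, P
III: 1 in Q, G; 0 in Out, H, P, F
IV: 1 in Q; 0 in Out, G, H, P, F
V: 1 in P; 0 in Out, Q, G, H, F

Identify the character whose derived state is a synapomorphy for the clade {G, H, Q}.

Character polarity is set by the outgroup: the derived state is whichever differs from the outgroup's state, so for I, II the derived state is '0', and for the remaining characters it is '1'.
Only G, H, and Q show the derived state '0' for I, supporting them as a clade.
Only G, H, P, and Q show the derived state '0' for II, supporting them as a clade.
III (derived state '1') is shared by G and Q — a synapomorphy uniting that clade.
IV (derived state '1') is unique to Q (autapomorphy; uninformative for grouping).
V (derived state '1') is unique to P (autapomorphy; uninformative for grouping).
Most parsimonious ingroup topology: ((((Q,G),H),P),F).
The clade {G, H, Q} is supported by I: its derived state '0' occurs in exactly those taxa and in no other taxon (including the outgroup).

I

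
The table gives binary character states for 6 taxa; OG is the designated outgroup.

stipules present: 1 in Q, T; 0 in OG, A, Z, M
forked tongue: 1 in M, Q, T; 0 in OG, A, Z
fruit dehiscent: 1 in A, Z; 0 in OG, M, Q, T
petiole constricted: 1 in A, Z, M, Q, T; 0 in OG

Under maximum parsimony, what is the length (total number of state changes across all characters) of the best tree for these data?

4

The outgroup has state '0' for every character, so '1' is the derived state throughout.
stipules present (derived state '1') is shared by Q and T — a synapomorphy uniting that clade.
forked tongue (derived state '1') is shared by M, Q, and T — a synapomorphy uniting that clade.
fruit dehiscent (derived state '1') is shared by A and Z — a synapomorphy uniting that clade.
petiole constricted (derived state '1') is shared by all ingroup taxa — unites the whole ingroup.
Most parsimonious ingroup topology: ((A,Z),(M,(Q,T))).
Changes per character on this tree: stipules present: 1; forked tongue: 1; fruit dehiscent: 1; petiole constricted: 1.
Total = 4.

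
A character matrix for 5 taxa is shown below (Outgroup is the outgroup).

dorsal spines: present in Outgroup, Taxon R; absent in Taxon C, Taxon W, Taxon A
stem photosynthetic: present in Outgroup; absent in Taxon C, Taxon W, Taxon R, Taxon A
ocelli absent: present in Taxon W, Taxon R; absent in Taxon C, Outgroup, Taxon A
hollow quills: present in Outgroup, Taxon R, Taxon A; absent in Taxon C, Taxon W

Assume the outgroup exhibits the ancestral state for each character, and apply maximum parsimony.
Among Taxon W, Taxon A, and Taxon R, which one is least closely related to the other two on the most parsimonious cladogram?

Character polarity is set by the outgroup: the derived state is whichever differs from the outgroup's state, so for dorsal spines, stem photosynthetic, hollow quills the derived state is 'absent', and for the remaining characters it is 'present'.
dorsal spines (derived state 'absent') is shared by Taxon A, Taxon C, and Taxon W — a synapomorphy uniting that clade.
stem photosynthetic (derived state 'absent') is shared by all ingroup taxa — unites the whole ingroup.
ocelli absent groups Taxon R and Taxon W, which is incompatible with the clades supported by the remaining characters; treating it as convergent (homoplasy) costs fewer steps than any alternative tree.
hollow quills: derived state 'absent' in Taxon C and Taxon W only — synapomorphy for {Taxon C, Taxon W}.
Most parsimonious ingroup topology: (((Taxon C,Taxon W),Taxon A),Taxon R).
Taxon W and Taxon A share a more recent common ancestor with each other than either does with Taxon R, so Taxon R is the least closely related of the three.

Taxon R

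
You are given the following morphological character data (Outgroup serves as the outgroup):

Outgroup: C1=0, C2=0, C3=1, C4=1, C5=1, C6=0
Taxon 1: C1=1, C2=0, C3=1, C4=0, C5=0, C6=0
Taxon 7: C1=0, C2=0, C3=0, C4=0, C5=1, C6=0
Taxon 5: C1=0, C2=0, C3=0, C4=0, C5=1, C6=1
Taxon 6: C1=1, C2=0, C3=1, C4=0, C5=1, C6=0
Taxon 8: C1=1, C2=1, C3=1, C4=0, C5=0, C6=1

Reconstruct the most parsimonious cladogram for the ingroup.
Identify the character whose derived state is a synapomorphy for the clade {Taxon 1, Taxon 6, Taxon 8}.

Character polarity is set by the outgroup: the derived state is whichever differs from the outgroup's state, so for C3, C4, C5 the derived state is '0', and for the remaining characters it is '1'.
Only Taxon 1, Taxon 6, and Taxon 8 show the derived state '1' for C1, supporting them as a clade.
C2 (derived state '1') is unique to Taxon 8 (autapomorphy; uninformative for grouping).
C3: derived state '0' in Taxon 5 and Taxon 7 only — synapomorphy for {Taxon 5, Taxon 7}.
All ingroup taxa share the derived state '0' for C4; it defines the ingroup but does not resolve relationships within it.
C5 (derived state '0') is shared by Taxon 1 and Taxon 8 — a synapomorphy uniting that clade.
C6 groups Taxon 5 and Taxon 8, which is incompatible with the clades supported by the remaining characters; treating it as convergent (homoplasy) costs fewer steps than any alternative tree.
Most parsimonious ingroup topology: (((Taxon 1,Taxon 8),Taxon 6),(Taxon 7,Taxon 5)).
The clade {Taxon 1, Taxon 6, Taxon 8} is supported by C1: its derived state '1' occurs in exactly those taxa and in no other taxon (including the outgroup).

C1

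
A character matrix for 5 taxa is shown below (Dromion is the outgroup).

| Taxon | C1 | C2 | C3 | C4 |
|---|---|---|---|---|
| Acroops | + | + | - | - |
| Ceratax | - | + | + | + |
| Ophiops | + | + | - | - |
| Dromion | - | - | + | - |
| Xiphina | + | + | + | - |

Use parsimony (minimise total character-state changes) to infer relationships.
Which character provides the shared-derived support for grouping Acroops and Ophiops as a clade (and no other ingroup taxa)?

C3

Character polarity is set by the outgroup: the derived state is whichever differs from the outgroup's state, so for C3 the derived state is '-', and for the remaining characters it is '+'.
C1 (derived state '+') is shared by Acroops, Ophiops, and Xiphina — a synapomorphy uniting that clade.
All ingroup taxa share the derived state '+' for C2; it defines the ingroup but does not resolve relationships within it.
C3 (derived state '-') is shared by Acroops and Ophiops — a synapomorphy uniting that clade.
C4 (derived state '+') is unique to Ceratax (autapomorphy; uninformative for grouping).
Most parsimonious ingroup topology: ((Xiphina,(Acroops,Ophiops)),Ceratax).
The clade {Acroops, Ophiops} is supported by C3: its derived state '-' occurs in exactly those taxa and in no other taxon (including the outgroup).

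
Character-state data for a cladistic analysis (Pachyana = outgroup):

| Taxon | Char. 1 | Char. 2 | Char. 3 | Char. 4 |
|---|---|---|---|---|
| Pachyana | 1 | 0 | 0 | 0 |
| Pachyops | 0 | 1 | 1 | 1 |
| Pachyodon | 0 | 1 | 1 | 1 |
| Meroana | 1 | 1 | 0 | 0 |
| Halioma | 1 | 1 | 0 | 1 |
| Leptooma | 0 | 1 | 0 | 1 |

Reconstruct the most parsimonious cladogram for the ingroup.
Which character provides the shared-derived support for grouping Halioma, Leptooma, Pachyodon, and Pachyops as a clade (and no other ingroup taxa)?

Char. 4

Character polarity is set by the outgroup: the derived state is whichever differs from the outgroup's state, so for Char. 1 the derived state is '0', and for the remaining characters it is '1'.
Only Leptooma, Pachyodon, and Pachyops show the derived state '0' for Char. 1, supporting them as a clade.
Char. 2 (derived state '1') is shared by all ingroup taxa — unites the whole ingroup.
Char. 3: derived state '1' in Pachyodon and Pachyops only — synapomorphy for {Pachyodon, Pachyops}.
Char. 4: derived state '1' in Halioma, Leptooma, Pachyodon, and Pachyops only — synapomorphy for {Halioma, Leptooma, Pachyodon, Pachyops}.
Most parsimonious ingroup topology: ((((Pachyops,Pachyodon),Leptooma),Halioma),Meroana).
The clade {Halioma, Leptooma, Pachyodon, Pachyops} is supported by Char. 4: its derived state '1' occurs in exactly those taxa and in no other taxon (including the outgroup).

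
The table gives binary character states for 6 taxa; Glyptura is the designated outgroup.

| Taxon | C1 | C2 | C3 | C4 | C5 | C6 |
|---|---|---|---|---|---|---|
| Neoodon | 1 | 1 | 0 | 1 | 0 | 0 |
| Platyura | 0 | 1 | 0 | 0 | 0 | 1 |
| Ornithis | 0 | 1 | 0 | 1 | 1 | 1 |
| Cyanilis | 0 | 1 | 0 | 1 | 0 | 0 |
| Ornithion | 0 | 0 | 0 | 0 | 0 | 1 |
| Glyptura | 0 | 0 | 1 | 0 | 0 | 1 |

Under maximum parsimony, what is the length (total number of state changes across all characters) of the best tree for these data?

Character polarity is set by the outgroup: the derived state is whichever differs from the outgroup's state, so for C3, C6 the derived state is '0', and for the remaining characters it is '1'.
C1 (derived state '1') is unique to Neoodon (autapomorphy; uninformative for grouping).
Only Cyanilis, Neoodon, Ornithis, and Platyura show the derived state '1' for C2, supporting them as a clade.
All ingroup taxa share the derived state '0' for C3; it defines the ingroup but does not resolve relationships within it.
Only Cyanilis, Neoodon, and Ornithis show the derived state '1' for C4, supporting them as a clade.
C5: derived state '1' in Ornithis only — an autapomorphy, so it tells us nothing about relationships among taxa.
C6: derived state '0' in Cyanilis and Neoodon only — synapomorphy for {Cyanilis, Neoodon}.
Most parsimonious ingroup topology: (Ornithion,(((Neoodon,Cyanilis),Ornithis),Platyura)).
Changes per character on this tree: C1: 1; C2: 1; C3: 1; C4: 1; C5: 1; C6: 1.
Total = 6.

6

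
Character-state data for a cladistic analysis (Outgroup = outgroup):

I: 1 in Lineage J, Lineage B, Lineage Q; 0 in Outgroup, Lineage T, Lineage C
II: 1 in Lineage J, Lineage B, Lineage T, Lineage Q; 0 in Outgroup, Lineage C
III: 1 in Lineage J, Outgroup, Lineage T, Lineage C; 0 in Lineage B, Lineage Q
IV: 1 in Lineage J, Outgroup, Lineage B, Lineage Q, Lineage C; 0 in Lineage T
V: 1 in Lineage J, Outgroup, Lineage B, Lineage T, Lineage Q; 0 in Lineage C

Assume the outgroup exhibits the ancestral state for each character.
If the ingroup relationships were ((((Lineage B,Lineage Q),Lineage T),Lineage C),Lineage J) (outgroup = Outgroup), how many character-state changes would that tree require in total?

Map each character onto ((((Lineage B,Lineage Q),Lineage T),Lineage C),Lineage J) (rooted by Outgroup) and count the minimum state changes it requires (Fitch parsimony):
I: 2; II: 2; III: 1; IV: 1; V: 1.
Total tree length = 7.

7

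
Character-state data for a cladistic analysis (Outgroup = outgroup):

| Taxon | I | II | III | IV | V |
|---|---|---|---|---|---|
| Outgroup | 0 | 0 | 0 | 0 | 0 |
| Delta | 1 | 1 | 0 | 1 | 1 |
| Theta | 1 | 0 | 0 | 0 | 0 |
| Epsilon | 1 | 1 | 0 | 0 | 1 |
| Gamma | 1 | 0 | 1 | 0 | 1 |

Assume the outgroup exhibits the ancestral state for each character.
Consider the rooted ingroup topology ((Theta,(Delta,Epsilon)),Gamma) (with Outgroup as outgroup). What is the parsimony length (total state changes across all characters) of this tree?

Map each character onto ((Theta,(Delta,Epsilon)),Gamma) (rooted by Outgroup) and count the minimum state changes it requires (Fitch parsimony):
I: 1; II: 1; III: 1; IV: 1; V: 2.
Total tree length = 6.

6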